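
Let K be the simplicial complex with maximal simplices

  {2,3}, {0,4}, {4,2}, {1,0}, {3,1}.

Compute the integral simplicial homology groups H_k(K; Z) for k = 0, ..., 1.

H_0 ≅ Z,  H_1 ≅ Z.

Order the vertices as 0 < 1 < 2 < 3 < 4. Listing each simplex with vertices in this order, K has dimension 1 with simplices:

  0-simplices (5): [0], [1], [2], [3], [4]
  1-simplices (5): [0,1], [0,4], [1,3], [2,3], [2,4]

giving chain groups C_0 ≅ Z^5, C_1 ≅ Z^5.

The boundary map ∂_1: C_1 → C_0 sends each edge [p,q] (with p < q) to q − p. For instance
  ∂[2,4] = [4] − [2].
The resulting 5×5 matrix has rank 4, and its Smith normal form has invariant factors (1,1,1,1).

Now H_k = ker ∂_k / im ∂_{k+1}, so:

  H_0: rank C_0 − rank ∂_1 = 5 − 4 = 1, and the invariant factors of ∂_1 are all 1, so H_0 = Z.
  H_1: rank ker ∂_1 − rank ∂_2 = (5 − 4) − 0 = 1, and there is no ∂_2, so H_1 = Z.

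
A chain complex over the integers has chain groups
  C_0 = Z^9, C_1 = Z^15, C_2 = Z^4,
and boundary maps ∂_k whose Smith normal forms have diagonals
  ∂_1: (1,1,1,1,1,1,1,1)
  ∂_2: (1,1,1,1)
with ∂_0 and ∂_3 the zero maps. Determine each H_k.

H_0 = Z,  H_1 = Z^3,  H_2 = 0.

H_0: b_0 = 9 − 0 − 8 = 1; torsion from ∂_1 factors > 1: none. So H_0 = Z.
H_1: b_1 = 15 − 8 − 4 = 3; torsion from ∂_2 factors > 1: none. So H_1 = Z^3.
H_2: b_2 = 4 − 4 − 0 = 0; torsion from ∂_3 factors > 1: none. So H_2 = 0.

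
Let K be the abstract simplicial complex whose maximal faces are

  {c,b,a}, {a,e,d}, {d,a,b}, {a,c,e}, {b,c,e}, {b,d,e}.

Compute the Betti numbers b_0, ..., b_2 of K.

b_0 = 1, b_1 = 0, b_2 = 1.

K has 5 vertices, 9 edges, 6 triangles.
rank ∂_0 = 0, rank ∂_1 = 4 ⇒ b_0 = 5 − 0 − 4 = 1; all invariant factors of ∂_1 are 1 so no torsion. So H_0 = Z.
rank ∂_1 = 4, rank ∂_2 = 5 ⇒ b_1 = 9 − 4 − 5 = 0; all invariant factors of ∂_2 are 1 so no torsion. So H_1 = 0.
rank ∂_2 = 5, rank ∂_3 = 0 ⇒ b_2 = 6 − 5 − 0 = 1. So H_2 = Z.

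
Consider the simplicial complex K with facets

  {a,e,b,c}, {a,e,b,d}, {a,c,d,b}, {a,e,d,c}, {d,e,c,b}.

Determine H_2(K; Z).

Order the vertices as a < b < c < d < e. Listing each simplex with vertices in this order, K has dimension 3 with simplices:

  0-simplices (5): a, b, c, d, e
  1-simplices (10): ab, ac, ad, ae, bc, bd, be, cd, ce, de
  2-simplices (10): abc, abd, abe, acd, ace, ade, bcd, bce, bde, cde
  3-simplices (5): abcd, abce, abde, acde, bcde

so the chain groups are C_0 ≅ Z^5, C_1 ≅ Z^10, C_2 ≅ Z^10, C_3 ≅ Z^5.

Boundary ∂_1: C_1 → C_0 sends each edge [p,q] (with p < q) to q − p.
The 5×10 boundary matrix has rank 4 and Smith normal form diag(1,1,1,1).

∂_2: C_2 → C_1 acts by ∂[p,q,r] = [q,r] − [p,r] + [p,q]. For instance
  ∂abd = bd − ad + ab,
  ∂bce = ce − be + bc.
The resulting 10×10 matrix has rank 6, and its Smith normal form has invariant factors (1,1,1,1,1,1).

Boundary ∂_3: C_3 → C_2 sends each 3-simplex σ to the alternating sum Σ_i (−1)^i (σ with its i-th vertex removed). For instance
  ∂bcde = cde − bde + bce − bcd,
  ∂abde = bde − ade + abe − abd.
The 10×5 boundary matrix has rank 4 and Smith normal form diag(1,1,1,1).

Now H_k = ker ∂_k / im ∂_{k+1}, so:

  H_2: rank ker ∂_2 − rank ∂_3 = (10 − 6) − 4 = 0, and the invariant factors of ∂_3 are all 1, so H_2 = 0.

H_2 ≅ 0.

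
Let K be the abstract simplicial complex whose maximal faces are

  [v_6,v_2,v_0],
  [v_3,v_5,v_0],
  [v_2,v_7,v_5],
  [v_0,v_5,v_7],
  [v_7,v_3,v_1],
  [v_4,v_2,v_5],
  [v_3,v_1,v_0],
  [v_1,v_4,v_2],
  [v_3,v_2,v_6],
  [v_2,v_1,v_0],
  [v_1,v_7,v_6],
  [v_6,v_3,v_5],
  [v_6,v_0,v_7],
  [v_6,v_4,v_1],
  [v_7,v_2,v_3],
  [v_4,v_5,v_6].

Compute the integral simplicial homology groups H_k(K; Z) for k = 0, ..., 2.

Order the vertices as v_0 < v_1 < v_2 < v_3 < v_4 < v_5 < v_6 < v_7. Listing each simplex with vertices in this order, K has dimension 2 with simplices:

  0-simplices (8): [v_0], [v_1], [v_2], [v_3], [v_4], [v_5], [v_6], [v_7]
  1-simplices (24): (24 of them)
  2-simplices (16): (16 of them)

giving chain groups C_0 ≅ Z^8, C_1 ≅ Z^24, C_2 ≅ Z^16.

The boundary map ∂_1: C_1 → C_0 sends each edge [p,q] (with p < q) to q − p. For instance
  ∂[v_2,v_5] = [v_5] − [v_2].
The resulting 8×24 matrix has rank 7, and its Smith normal form has invariant factors (1,1,1,1,1,1,1).

The boundary map ∂_2: C_2 → C_1 maps a triangle to the signed sum of its edges. For instance
  ∂[v_1,v_2,v_4] = [v_2,v_4] − [v_1,v_4] + [v_1,v_2],
  ∂[v_3,v_5,v_6] = [v_5,v_6] − [v_3,v_6] + [v_3,v_5].
The 24×16 boundary matrix has rank 15 and Smith normal form diag(1,1,1,1,1,1,1,1,1,1,1,1,1,1,1).

Reading off H_k = ker ∂_k / im ∂_{k+1}:

  H_0: rank C_0 − rank ∂_1 = 8 − 7 = 1, and the invariant factors of ∂_1 are all 1, so H_0 ≅ Z.
  H_1: rank ker ∂_1 − rank ∂_2 = (24 − 7) − 15 = 2, and the invariant factors of ∂_2 are all 1, so H_1 ≅ Z^2.
  H_2: rank ker ∂_2 − rank ∂_3 = (16 − 15) − 0 = 1, and there is no ∂_3, so H_2 ≅ Z.

H_0 = Z,  H_1 = Z^2,  H_2 = Z.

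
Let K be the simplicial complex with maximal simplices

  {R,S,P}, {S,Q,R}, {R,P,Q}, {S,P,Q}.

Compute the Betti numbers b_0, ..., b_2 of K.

b_0 = 1, b_1 = 0, b_2 = 1.

K has 4 vertices, 6 edges, 4 triangles.
rank ∂_0 = 0, rank ∂_1 = 3 ⇒ b_0 = 4 − 0 − 3 = 1; all invariant factors of ∂_1 are 1 so no torsion. So H_0 = Z.
rank ∂_1 = 3, rank ∂_2 = 3 ⇒ b_1 = 6 − 3 − 3 = 0; all invariant factors of ∂_2 are 1 so no torsion. So H_1 = 0.
rank ∂_2 = 3, rank ∂_3 = 0 ⇒ b_2 = 4 − 3 − 0 = 1. So H_2 = Z.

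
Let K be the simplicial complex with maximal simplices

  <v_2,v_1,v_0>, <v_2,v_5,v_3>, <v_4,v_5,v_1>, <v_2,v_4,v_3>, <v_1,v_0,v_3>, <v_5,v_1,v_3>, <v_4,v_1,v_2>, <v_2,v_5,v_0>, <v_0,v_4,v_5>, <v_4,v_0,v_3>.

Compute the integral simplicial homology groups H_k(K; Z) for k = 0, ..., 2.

H_0 = Z,  H_1 = Z_2,  H_2 = 0.

K has 6 vertices, 15 edges, 10 triangles.
rank ∂_0 = 0, rank ∂_1 = 5 ⇒ b_0 = 6 − 0 − 5 = 1; all invariant factors of ∂_1 are 1 so no torsion. So H_0 ≅ Z.
rank ∂_1 = 5, rank ∂_2 = 10 ⇒ b_1 = 15 − 5 − 10 = 0; ∂_2 has invariant factor(s) [2] giving torsion. So H_1 ≅ Z_2.
rank ∂_2 = 10, rank ∂_3 = 0 ⇒ b_2 = 10 − 10 − 0 = 0. So H_2 ≅ 0.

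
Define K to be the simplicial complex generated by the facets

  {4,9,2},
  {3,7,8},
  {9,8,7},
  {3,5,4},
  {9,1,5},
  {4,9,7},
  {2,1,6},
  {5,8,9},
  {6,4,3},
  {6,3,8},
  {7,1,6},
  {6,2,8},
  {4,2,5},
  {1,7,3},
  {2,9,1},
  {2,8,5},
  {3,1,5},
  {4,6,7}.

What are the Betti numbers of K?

Order the vertices as 1 < 2 < 3 < 4 < 5 < 6 < 7 < 8 < 9. Listing each simplex with vertices in this order, K has dimension 2 with simplices:

  0-simplices (9): [1], [2], [3], [4], [5], [6], [7], [8], [9]
  1-simplices (27): (27 of them)
  2-simplices (18): [1,2,6], [1,2,9], [1,3,5], [1,3,7], [1,5,9], [1,6,7], [2,4,5], [2,4,9], [2,5,8], [2,6,8], [3,4,5], [3,4,6], [3,6,8], [3,7,8], [4,6,7], [4,7,9], [5,8,9], [7,8,9]

Hence C_0 ≅ Z^9, C_1 ≅ Z^27, C_2 ≅ Z^18.

∂_1: C_1 → C_0 maps an edge to its endpoints' difference, ∂[p,q] = q − p.
The 9×27 boundary matrix has rank 8 and Smith normal form diag(1,1,1,1,1,1,1,1).

Boundary ∂_2: C_2 → C_1 maps a triangle to the signed sum of its edges. For instance
  ∂[7,8,9] = [8,9] − [7,9] + [7,8],
  ∂[1,3,7] = [3,7] − [1,7] + [1,3].
As a 27×18 matrix over Z this has rank 18, with invariant factors (1,1,1,1,1,1,1,1,1,1,1,1,1,1,1,1,1,2).

Computing H_k = (kernel of ∂_k) / (image of ∂_{k+1}):

  H_0: rank C_0 − rank ∂_1 = 9 − 8 = 1, and the invariant factors of ∂_1 are all 1, so H_0 ≅ Z.
  H_1: rank ker ∂_1 − rank ∂_2 = (27 − 8) − 18 = 1, and ∂_2 has invariant factor 2 > 1, so H_1 ≅ Z ⊕ Z/2.
  H_2: rank ker ∂_2 − rank ∂_3 = (18 − 18) − 0 = 0, and there is no ∂_3, so H_2 ≅ 0.

Hence the Betti numbers are b_0 = 1, b_1 = 1, b_2 = 0.

b_0 = 1, b_1 = 1, b_2 = 0.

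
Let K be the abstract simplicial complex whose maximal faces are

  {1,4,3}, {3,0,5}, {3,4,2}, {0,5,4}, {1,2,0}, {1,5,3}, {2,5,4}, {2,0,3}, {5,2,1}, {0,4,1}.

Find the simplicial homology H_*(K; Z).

H_0 ≅ Z,  H_1 ≅ Z/2Z,  H_2 = 0.

We work with the vertex ordering 0 < 1 < 2 < 3 < 4 < 5. The simplices of K, each written with vertices in increasing order, are:

  0-simplices (6): [0], [1], [2], [3], [4], [5]
  1-simplices (15): [0,1], [0,2], [0,3], [0,4], [0,5], [1,2], [1,3], [1,4], [1,5], [2,3], [2,4], [2,5], [3,4], [3,5], [4,5]
  2-simplices (10): [0,1,2], [0,1,4], [0,2,3], [0,3,5], [0,4,5], [1,2,5], [1,3,4], [1,3,5], [2,3,4], [2,4,5]

giving chain groups C_0 ≅ Z^6, C_1 ≅ Z^15, C_2 ≅ Z^10.

The boundary map ∂_1: C_1 → C_0 sends each edge [p,q] (with p < q) to q − p. For instance
  ∂[0,1] = [1] − [0].
The resulting 6×15 matrix has rank 5, and its Smith normal form has invariant factors (1,1,1,1,1).

The boundary map ∂_2: C_2 → C_1 maps a triangle to the signed sum of its edges. For instance
  ∂[1,3,4] = [3,4] − [1,4] + [1,3],
  ∂[2,4,5] = [4,5] − [2,5] + [2,4].
As a 15×10 matrix over Z this has rank 10, with invariant factors (1,1,1,1,1,1,1,1,1,2).

From H_k ≅ ker(∂_k) / im(∂_{k+1}) we obtain:

  H_0: rank C_0 − rank ∂_1 = 6 − 5 = 1, and the invariant factors of ∂_1 are all 1, so H_0 ≅ Z.
  H_1: rank ker ∂_1 − rank ∂_2 = (15 − 5) − 10 = 0, and ∂_2 has invariant factor 2 > 1, so H_1 ≅ Z/2Z.
  H_2: rank ker ∂_2 − rank ∂_3 = (10 − 10) − 0 = 0, and there is no ∂_3, so H_2 ≅ 0.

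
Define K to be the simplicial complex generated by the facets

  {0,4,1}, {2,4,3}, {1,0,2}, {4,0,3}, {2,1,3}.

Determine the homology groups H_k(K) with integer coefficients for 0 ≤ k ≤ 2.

H_0 = Z,  H_1 = Z,  H_2 = 0.

Order the vertices as 0 < 1 < 2 < 3 < 4. Listing each simplex with vertices in this order, K has dimension 2 with simplices:

  0-simplices (5): [0], [1], [2], [3], [4]
  1-simplices (10): [0,1], [0,2], [0,3], [0,4], [1,2], [1,3], [1,4], [2,3], [2,4], [3,4]
  2-simplices (5): [0,1,2], [0,1,4], [0,3,4], [1,2,3], [2,3,4]

so the chain groups are C_0 ≅ Z^5, C_1 ≅ Z^10, C_2 ≅ Z^5.

∂_1: C_1 → C_0 sends each edge [p,q] (with p < q) to q − p. For instance
  ∂[3,4] = [4] − [3].
This gives a 5×10 integer matrix of rank 4; reducing to Smith normal form yields diagonal entries (1,1,1,1).

∂_2: C_2 → C_1 maps a triangle to the signed sum of its edges. For instance
  ∂[0,1,4] = [1,4] − [0,4] + [0,1],
  ∂[0,3,4] = [3,4] − [0,4] + [0,3].
The 10×5 boundary matrix has rank 5 and Smith normal form diag(1,1,1,1,1).

Now H_k = ker ∂_k / im ∂_{k+1}, so:

  H_0: rank C_0 − rank ∂_1 = 5 − 4 = 1, and the invariant factors of ∂_1 are all 1, so H_0 = Z.
  H_1: rank ker ∂_1 − rank ∂_2 = (10 − 4) − 5 = 1, and the invariant factors of ∂_2 are all 1, so H_1 = Z.
  H_2: rank ker ∂_2 − rank ∂_3 = (5 − 5) − 0 = 0, and there is no ∂_3, so H_2 = 0.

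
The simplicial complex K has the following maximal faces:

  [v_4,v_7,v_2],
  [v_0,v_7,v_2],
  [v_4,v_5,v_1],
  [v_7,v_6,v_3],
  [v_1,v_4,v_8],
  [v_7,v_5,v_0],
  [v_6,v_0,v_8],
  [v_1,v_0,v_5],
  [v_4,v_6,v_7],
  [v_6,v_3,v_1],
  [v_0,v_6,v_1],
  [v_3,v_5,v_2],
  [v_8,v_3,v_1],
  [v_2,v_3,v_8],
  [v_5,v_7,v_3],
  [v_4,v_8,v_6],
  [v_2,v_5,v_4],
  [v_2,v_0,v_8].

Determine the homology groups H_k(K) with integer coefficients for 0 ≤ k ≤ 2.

We work with the vertex ordering v_0 < v_1 < v_2 < v_3 < v_4 < v_5 < v_6 < v_7 < v_8. The simplices of K, each written with vertices in increasing order, are:

  0-simplices (9): [v_0], [v_1], [v_2], [v_3], [v_4], [v_5], [v_6], [v_7], [v_8]
  1-simplices (27): (27 of them)
  2-simplices (18): (18 of them)

so the chain groups are C_0 ≅ Z^9, C_1 ≅ Z^27, C_2 ≅ Z^18.

∂_1: C_1 → C_0 sends each edge [p,q] (with p < q) to q − p.
The 9×27 boundary matrix has rank 8 and Smith normal form diag(1,1,1,1,1,1,1,1).

The boundary map ∂_2: C_2 → C_1 sends each 2-simplex [p,q,r] to [q,r] − [p,r] + [p,q]. For instance
  ∂[v_2,v_4,v_7] = [v_4,v_7] − [v_2,v_7] + [v_2,v_4],
  ∂[v_2,v_4,v_5] = [v_4,v_5] − [v_2,v_5] + [v_2,v_4].
The 27×18 boundary matrix has rank 18 and Smith normal form diag(1,1,1,1,1,1,1,1,1,1,1,1,1,1,1,1,1,2).

Computing H_k = (kernel of ∂_k) / (image of ∂_{k+1}):

  H_0: rank C_0 − rank ∂_1 = 9 − 8 = 1, and the invariant factors of ∂_1 are all 1, so H_0 ≅ Z.
  H_1: rank ker ∂_1 − rank ∂_2 = (27 − 8) − 18 = 1, and ∂_2 has invariant factor 2 > 1, so H_1 ≅ Z ⊕ Z/2.
  H_2: rank ker ∂_2 − rank ∂_3 = (18 − 18) − 0 = 0, and there is no ∂_3, so H_2 ≅ 0.

(K is a triangulation of the Klein bottle.)

H_0 ≅ Z,  H_1 ≅ Z ⊕ Z/2,  H_2 = 0.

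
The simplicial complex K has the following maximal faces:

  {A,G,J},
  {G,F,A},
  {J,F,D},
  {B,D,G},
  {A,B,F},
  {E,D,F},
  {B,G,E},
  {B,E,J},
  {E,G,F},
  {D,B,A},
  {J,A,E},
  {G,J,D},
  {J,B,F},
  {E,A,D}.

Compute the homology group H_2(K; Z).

Order the vertices as A < B < D < E < F < G < J. Listing each simplex with vertices in this order, K has dimension 2 with simplices:

  0-simplices (7): A, B, D, E, F, G, J
  1-simplices (21): AB, AD, AE, AF, AG, AJ, BD, BE, BF, BG, BJ, DE, DF, DG, DJ, EF, EG, EJ, FG, FJ, GJ
  2-simplices (14): ABD, ABF, ADE, AEJ, AFG, AGJ, BDG, BEG, BEJ, BFJ, DEF, DFJ, DGJ, EFG

so the chain groups are C_0 ≅ Z^7, C_1 ≅ Z^21, C_2 ≅ Z^14.

Boundary ∂_1: C_1 → C_0 sends each edge [p,q] (with p < q) to q − p. For instance
  ∂AD = D − A.
The resulting 7×21 matrix has rank 6, and its Smith normal form has invariant factors (1,1,1,1,1,1).

The boundary map ∂_2: C_2 → C_1 maps a triangle to the signed sum of its edges. For instance
  ∂DEF = EF − DF + DE,
  ∂ABF = BF − AF + AB.
As a 21×14 matrix over Z this has rank 13, with invariant factors (1,1,1,1,1,1,1,1,1,1,1,1,1).

Now H_k = ker ∂_k / im ∂_{k+1}, so:

  H_2: rank ker ∂_2 − rank ∂_3 = (14 − 13) − 0 = 1, and there is no ∂_3, so H_2 ≅ Z.

H_2 ≅ Z.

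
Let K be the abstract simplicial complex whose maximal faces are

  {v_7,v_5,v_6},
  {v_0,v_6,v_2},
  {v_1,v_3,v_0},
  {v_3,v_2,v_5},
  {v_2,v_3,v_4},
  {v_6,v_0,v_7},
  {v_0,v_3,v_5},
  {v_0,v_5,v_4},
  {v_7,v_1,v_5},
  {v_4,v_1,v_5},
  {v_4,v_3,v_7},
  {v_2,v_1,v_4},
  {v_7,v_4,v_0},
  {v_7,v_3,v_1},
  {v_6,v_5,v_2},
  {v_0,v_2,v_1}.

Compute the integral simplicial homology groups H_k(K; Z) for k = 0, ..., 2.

Order the vertices as v_0 < v_1 < v_2 < v_3 < v_4 < v_5 < v_6 < v_7. Listing each simplex with vertices in this order, K has dimension 2 with simplices:

  0-simplices (8): [v_0], [v_1], [v_2], [v_3], [v_4], [v_5], [v_6], [v_7]
  1-simplices (24): (24 of them)
  2-simplices (16): (16 of them)

so the chain groups are C_0 ≅ Z^8, C_1 ≅ Z^24, C_2 ≅ Z^16.

The boundary map ∂_1: C_1 → C_0 sends each edge [p,q] (with p < q) to q − p.
The resulting 8×24 matrix has rank 7, and its Smith normal form has invariant factors (1,1,1,1,1,1,1).

Boundary ∂_2: C_2 → C_1 maps a triangle to the signed sum of its edges. For instance
  ∂[v_2,v_3,v_4] = [v_3,v_4] − [v_2,v_4] + [v_2,v_3],
  ∂[v_0,v_1,v_3] = [v_1,v_3] − [v_0,v_3] + [v_0,v_1].
As a 24×16 matrix over Z this has rank 15, with invariant factors (1,1,1,1,1,1,1,1,1,1,1,1,1,1,1).

Reading off H_k = ker ∂_k / im ∂_{k+1}:

  H_0: rank C_0 − rank ∂_1 = 8 − 7 = 1, and the invariant factors of ∂_1 are all 1, so H_0 ≅ Z.
  H_1: rank ker ∂_1 − rank ∂_2 = (24 − 7) − 15 = 2, and the invariant factors of ∂_2 are all 1, so H_1 ≅ Z^2.
  H_2: rank ker ∂_2 − rank ∂_3 = (16 − 15) − 0 = 1, and there is no ∂_3, so H_2 ≅ Z.

H_0 = Z,  H_1 = Z^2,  H_2 = Z.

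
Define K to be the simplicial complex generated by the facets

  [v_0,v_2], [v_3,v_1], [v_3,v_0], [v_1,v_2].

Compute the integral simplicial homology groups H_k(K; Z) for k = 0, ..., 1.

Order the vertices as v_0 < v_1 < v_2 < v_3. Listing each simplex with vertices in this order, K has dimension 1 with simplices:

  0-simplices (4): [v_0], [v_1], [v_2], [v_3]
  1-simplices (4): [v_0,v_2], [v_0,v_3], [v_1,v_2], [v_1,v_3]

Hence C_0 ≅ Z^4, C_1 ≅ Z^4.

∂_1: C_1 → C_0 sends each edge [p,q] (with p < q) to q − p. For instance
  ∂[v_0,v_3] = [v_3] − [v_0].
This gives a 4×4 integer matrix of rank 3; reducing to Smith normal form yields diagonal entries (1,1,1).

Computing H_k = (kernel of ∂_k) / (image of ∂_{k+1}):

  H_0: rank C_0 − rank ∂_1 = 4 − 3 = 1, and the invariant factors of ∂_1 are all 1, so H_0 = Z.
  H_1: rank ker ∂_1 − rank ∂_2 = (4 − 3) − 0 = 1, and there is no ∂_2, so H_1 = Z.

(K is a triangulation of the circle S^1.)

H_0 ≅ Z,  H_1 ≅ Z.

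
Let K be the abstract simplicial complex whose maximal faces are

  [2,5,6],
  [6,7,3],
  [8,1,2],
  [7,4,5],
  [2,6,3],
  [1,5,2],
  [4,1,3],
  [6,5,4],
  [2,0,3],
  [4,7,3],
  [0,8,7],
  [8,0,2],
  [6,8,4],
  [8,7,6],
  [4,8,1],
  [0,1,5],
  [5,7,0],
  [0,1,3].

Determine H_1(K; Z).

H_1 = Z ⊕ Z/2.

We work with the vertex ordering 0 < 1 < 2 < 3 < 4 < 5 < 6 < 7 < 8. The simplices of K, each written with vertices in increasing order, are:

  0-simplices (9): [0], [1], [2], [3], [4], [5], [6], [7], [8]
  1-simplices (27): (27 of them)
  2-simplices (18): [0,1,3], [0,1,5], [0,2,3], [0,2,8], [0,5,7], [0,7,8], [1,2,5], [1,2,8], [1,3,4], [1,4,8], [2,3,6], [2,5,6], [3,4,7], [3,6,7], [4,5,6], [4,5,7], [4,6,8], [6,7,8]

giving chain groups C_0 ≅ Z^9, C_1 ≅ Z^27, C_2 ≅ Z^18.

The boundary map ∂_1: C_1 → C_0 is given by ∂[p,q] = [q] − [p]. For instance
  ∂[4,8] = [8] − [4].
This gives a 9×27 integer matrix of rank 8; reducing to Smith normal form yields diagonal entries (1,1,1,1,1,1,1,1).

∂_2: C_2 → C_1 sends each 2-simplex [p,q,r] to [q,r] − [p,r] + [p,q]. For instance
  ∂[4,6,8] = [6,8] − [4,8] + [4,6],
  ∂[1,2,8] = [2,8] − [1,8] + [1,2].
This gives a 27×18 integer matrix of rank 18; reducing to Smith normal form yields diagonal entries (1,1,1,1,1,1,1,1,1,1,1,1,1,1,1,1,1,2).

From H_k ≅ ker(∂_k) / im(∂_{k+1}) we obtain:

  H_1: rank ker ∂_1 − rank ∂_2 = (27 − 8) − 18 = 1, and ∂_2 has invariant factor 2 > 1, so H_1 = Z ⊕ Z/2.

(K is a triangulation of the Klein bottle.)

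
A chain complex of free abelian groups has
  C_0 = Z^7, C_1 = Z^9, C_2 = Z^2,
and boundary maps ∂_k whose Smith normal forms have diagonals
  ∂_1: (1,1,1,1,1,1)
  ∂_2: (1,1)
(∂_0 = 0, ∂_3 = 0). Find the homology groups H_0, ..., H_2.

H_0: b_0 = 7 − 0 − 6 = 1; torsion from ∂_1 factors > 1: none. So H_0 ≅ Z.
H_1: b_1 = 9 − 6 − 2 = 1; torsion from ∂_2 factors > 1: none. So H_1 ≅ Z.
H_2: b_2 = 2 − 2 − 0 = 0; torsion from ∂_3 factors > 1: none. So H_2 ≅ 0.

H_0 ≅ Z,  H_1 ≅ Z,  H_2 = 0.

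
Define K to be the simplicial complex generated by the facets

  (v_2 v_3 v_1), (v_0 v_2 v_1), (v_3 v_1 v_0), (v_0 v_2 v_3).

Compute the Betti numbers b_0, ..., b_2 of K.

b_0 = 1, b_1 = 0, b_2 = 1.

Take the total order v_0 < v_1 < v_2 < v_3 on the vertex set. Then K (dimension 2) consists of the simplices:

  0-simplices (4): [v_0], [v_1], [v_2], [v_3]
  1-simplices (6): [v_0,v_1], [v_0,v_2], [v_0,v_3], [v_1,v_2], [v_1,v_3], [v_2,v_3]
  2-simplices (4): [v_0,v_1,v_2], [v_0,v_1,v_3], [v_0,v_2,v_3], [v_1,v_2,v_3]

giving chain groups C_0 ≅ Z^4, C_1 ≅ Z^6, C_2 ≅ Z^4.

Boundary ∂_1: C_1 → C_0 maps an edge to its endpoints' difference, ∂[p,q] = q − p.
As a 4×6 matrix over Z this has rank 3, with invariant factors (1,1,1).

∂_2: C_2 → C_1 acts by ∂[p,q,r] = [q,r] − [p,r] + [p,q]. For instance
  ∂[v_0,v_1,v_2] = [v_1,v_2] − [v_0,v_2] + [v_0,v_1],
  ∂[v_1,v_2,v_3] = [v_2,v_3] − [v_1,v_3] + [v_1,v_2].
As a 6×4 matrix over Z this has rank 3, with invariant factors (1,1,1).

Now H_k = ker ∂_k / im ∂_{k+1}, so:

  H_0: rank C_0 − rank ∂_1 = 4 − 3 = 1, and the invariant factors of ∂_1 are all 1, so H_0 ≅ Z.
  H_1: rank ker ∂_1 − rank ∂_2 = (6 − 3) − 3 = 0, and the invariant factors of ∂_2 are all 1, so H_1 ≅ 0.
  H_2: rank ker ∂_2 − rank ∂_3 = (4 − 3) − 0 = 1, and there is no ∂_3, so H_2 ≅ Z.

As a check, the Euler characteristic is 4 − 6 + 4 = 2, which agrees with 1 − 0 + 1 = 2.

Hence the Betti numbers are b_0 = 1, b_1 = 0, b_2 = 1.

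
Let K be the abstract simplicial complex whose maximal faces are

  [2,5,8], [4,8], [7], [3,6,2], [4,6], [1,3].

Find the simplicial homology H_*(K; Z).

K has 8 vertices, 9 edges, 2 triangles.
rank ∂_0 = 0, rank ∂_1 = 6 ⇒ b_0 = 8 − 0 − 6 = 2; all invariant factors of ∂_1 are 1 so no torsion. So H_0 ≅ Z^2.
rank ∂_1 = 6, rank ∂_2 = 2 ⇒ b_1 = 9 − 6 − 2 = 1; all invariant factors of ∂_2 are 1 so no torsion. So H_1 ≅ Z.
rank ∂_2 = 2, rank ∂_3 = 0 ⇒ b_2 = 2 − 2 − 0 = 0. So H_2 ≅ 0.

H_0 ≅ Z^2,  H_1 ≅ Z,  H_2 = 0.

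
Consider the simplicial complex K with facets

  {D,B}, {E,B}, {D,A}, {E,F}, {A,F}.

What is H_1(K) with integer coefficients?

H_1 ≅ Z.

Fix the vertex order A < B < D < E < F and write every simplex with vertices in increasing order. Then dim K = 1 and the simplices of K are:

  0-simplices (5): A, B, D, E, F
  1-simplices (5): AD, AF, BD, BE, EF

giving chain groups C_0 ≅ Z^5, C_1 ≅ Z^5.

∂_1: C_1 → C_0 maps an edge to its endpoints' difference, ∂[p,q] = q − p. For instance
  ∂BE = E − B.
The 5×5 boundary matrix has rank 4 and Smith normal form diag(1,1,1,1).

Computing H_k = (kernel of ∂_k) / (image of ∂_{k+1}):

  H_1: rank ker ∂_1 − rank ∂_2 = (5 − 4) − 0 = 1, and there is no ∂_2, so H_1 ≅ Z.

(K is a triangulation of the circle S^1.)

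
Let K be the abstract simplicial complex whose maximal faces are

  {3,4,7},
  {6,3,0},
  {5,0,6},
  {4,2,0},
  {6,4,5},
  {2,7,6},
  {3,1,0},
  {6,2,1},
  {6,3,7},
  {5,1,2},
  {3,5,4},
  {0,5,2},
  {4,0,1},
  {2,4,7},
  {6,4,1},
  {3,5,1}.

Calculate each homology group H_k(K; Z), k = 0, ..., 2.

K has 8 vertices, 24 edges, 16 triangles.
rank ∂_0 = 0, rank ∂_1 = 7 ⇒ b_0 = 8 − 0 − 7 = 1; all invariant factors of ∂_1 are 1 so no torsion. So H_0 ≅ Z.
rank ∂_1 = 7, rank ∂_2 = 15 ⇒ b_1 = 24 − 7 − 15 = 2; all invariant factors of ∂_2 are 1 so no torsion. So H_1 ≅ Z^2.
rank ∂_2 = 15, rank ∂_3 = 0 ⇒ b_2 = 16 − 15 − 0 = 1. So H_2 ≅ Z.

H_0 = Z,  H_1 = Z^2,  H_2 = Z.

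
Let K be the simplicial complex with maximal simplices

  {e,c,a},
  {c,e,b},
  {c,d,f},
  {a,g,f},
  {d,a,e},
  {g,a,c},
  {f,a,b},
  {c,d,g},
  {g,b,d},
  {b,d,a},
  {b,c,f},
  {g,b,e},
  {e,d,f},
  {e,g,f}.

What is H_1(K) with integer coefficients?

Fix the vertex order a < b < c < d < e < f < g and write every simplex with vertices in increasing order. Then dim K = 2 and the simplices of K are:

  0-simplices (7): a, b, c, d, e, f, g
  1-simplices (21): ab, ac, ad, ae, af, ag, bc, bd, be, bf, bg, cd, ce, cf, cg, de, df, dg, ef, eg, fg
  2-simplices (14): abd, abf, ace, acg, ade, afg, bce, bcf, bdg, beg, cdf, cdg, def, efg

giving chain groups C_0 ≅ Z^7, C_1 ≅ Z^21, C_2 ≅ Z^14.

∂_1: C_1 → C_0 sends each edge [p,q] (with p < q) to q − p. For instance
  ∂dg = g − d.
The resulting 7×21 matrix has rank 6, and its Smith normal form has invariant factors (1,1,1,1,1,1).

Boundary ∂_2: C_2 → C_1 sends each 2-simplex [p,q,r] to [q,r] − [p,r] + [p,q]. For instance
  ∂abf = bf − af + ab,
  ∂cdf = df − cf + cd.
The resulting 21×14 matrix has rank 13, and its Smith normal form has invariant factors (1,1,1,1,1,1,1,1,1,1,1,1,1).

Now H_k = ker ∂_k / im ∂_{k+1}, so:

  H_1: rank ker ∂_1 − rank ∂_2 = (21 − 6) − 13 = 2, and the invariant factors of ∂_2 are all 1, so H_1 = Z^2.

(K is a triangulation of the torus T^2.)

H_1 ≅ Z^2.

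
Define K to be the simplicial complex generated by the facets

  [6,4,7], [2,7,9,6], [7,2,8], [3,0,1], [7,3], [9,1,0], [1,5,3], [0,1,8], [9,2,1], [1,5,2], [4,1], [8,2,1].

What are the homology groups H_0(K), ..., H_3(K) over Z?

H_0 = Z,  H_1 = Z^2,  H_2 = 0,  H_3 = 0.

Take the total order 0 < 1 < 2 < 3 < 4 < 5 < 6 < 7 < 8 < 9 on the vertex set. Then K (dimension 3) consists of the simplices:

  0-simplices (10): [0], [1], [2], [3], [4], [5], [6], [7], [8], [9]
  1-simplices (23): [0,1], [0,3], [0,8], [0,9], [1,2], [1,3], [1,4], [1,5], [1,8], [1,9], [2,5], [2,6], [2,7], [2,8], [2,9], [3,5], [3,7], [4,6], [4,7], [6,7], [6,9], [7,8], [7,9]
  2-simplices (13): [0,1,3], [0,1,8], [0,1,9], [1,2,5], [1,2,8], [1,2,9], [1,3,5], [2,6,7], [2,6,9], [2,7,8], [2,7,9], [4,6,7], [6,7,9]
  3-simplices (1): [2,6,7,9]

so the chain groups are C_0 ≅ Z^10, C_1 ≅ Z^23, C_2 ≅ Z^13, C_3 ≅ Z^1.

The boundary map ∂_1: C_1 → C_0 maps an edge to its endpoints' difference, ∂[p,q] = q − p. For instance
  ∂[6,7] = [7] − [6].
This gives a 10×23 integer matrix of rank 9; reducing to Smith normal form yields diagonal entries (1,1,1,1,1,1,1,1,1).

The boundary map ∂_2: C_2 → C_1 acts by ∂[p,q,r] = [q,r] − [p,r] + [p,q]. For instance
  ∂[1,2,5] = [2,5] − [1,5] + [1,2],
  ∂[1,3,5] = [3,5] − [1,5] + [1,3].
As a 23×13 matrix over Z this has rank 12, with invariant factors (1,1,1,1,1,1,1,1,1,1,1,1).

The boundary map ∂_3: C_3 → C_2 sends each 3-simplex σ to the alternating sum Σ_i (−1)^i (σ with its i-th vertex removed). For instance
  ∂[2,6,7,9] = [6,7,9] − [2,7,9] + [2,6,9] − [2,6,7].
As a 13×1 matrix over Z this has rank 1, with invariant factors (1).

From H_k ≅ ker(∂_k) / im(∂_{k+1}) we obtain:

  H_0: rank C_0 − rank ∂_1 = 10 − 9 = 1, and the invariant factors of ∂_1 are all 1, so H_0 = Z.
  H_1: rank ker ∂_1 − rank ∂_2 = (23 − 9) − 12 = 2, and the invariant factors of ∂_2 are all 1, so H_1 = Z^2.
  H_2: rank ker ∂_2 − rank ∂_3 = (13 − 12) − 1 = 0, and the invariant factors of ∂_3 are all 1, so H_2 = 0.
  H_3: rank ker ∂_3 − rank ∂_4 = (1 − 1) − 0 = 0, and there is no ∂_4, so H_3 = 0.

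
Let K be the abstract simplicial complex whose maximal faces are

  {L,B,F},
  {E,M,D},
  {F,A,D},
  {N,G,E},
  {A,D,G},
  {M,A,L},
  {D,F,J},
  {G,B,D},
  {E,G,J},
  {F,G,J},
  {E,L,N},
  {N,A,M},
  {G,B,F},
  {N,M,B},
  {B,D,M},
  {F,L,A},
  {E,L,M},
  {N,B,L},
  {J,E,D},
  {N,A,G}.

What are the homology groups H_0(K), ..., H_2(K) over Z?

H_0 ≅ Z,  H_1 ≅ Z × Z/2,  H_2 = 0.

We work with the vertex ordering A < B < D < E < F < G < J < L < M < N. The simplices of K, each written with vertices in increasing order, are:

  0-simplices (10): A, B, D, E, F, G, J, L, M, N
  1-simplices (30): AD, AF, AG, AL, AM, AN, BD, BF, BG, BL, BM, BN, DE, DF, DG, DJ, DM, EG, EJ, EL, EM, EN, FG, FJ, FL, GJ, GN, LM, LN, MN
  2-simplices (20): ADF, ADG, AFL, AGN, ALM, AMN, BDG, BDM, BFG, BFL, BLN, BMN, DEJ, DEM, DFJ, EGJ, EGN, ELM, ELN, FGJ

so the chain groups are C_0 ≅ Z^10, C_1 ≅ Z^30, C_2 ≅ Z^20.

∂_1: C_1 → C_0 is given by ∂[p,q] = [q] − [p].
The resulting 10×30 matrix has rank 9, and its Smith normal form has invariant factors (1,1,1,1,1,1,1,1,1).

∂_2: C_2 → C_1 maps a triangle to the signed sum of its edges. For instance
  ∂ELM = LM − EM + EL,
  ∂AFL = FL − AL + AF.
The 30×20 boundary matrix has rank 20 and Smith normal form diag(1,1,1,1,1,1,1,1,1,1,1,1,1,1,1,1,1,1,1,2).

From H_k ≅ ker(∂_k) / im(∂_{k+1}) we obtain:

  H_0: rank C_0 − rank ∂_1 = 10 − 9 = 1, and the invariant factors of ∂_1 are all 1, so H_0 = Z.
  H_1: rank ker ∂_1 − rank ∂_2 = (30 − 9) − 20 = 1, and ∂_2 has invariant factor 2 > 1, so H_1 = Z × Z/2.
  H_2: rank ker ∂_2 − rank ∂_3 = (20 − 20) − 0 = 0, and there is no ∂_3, so H_2 = 0.

As a check, the Euler characteristic is 10 − 30 + 20 = 0, which agrees with 1 − 1 + 0 = 0.
(K is a triangulation of the Klein bottle.)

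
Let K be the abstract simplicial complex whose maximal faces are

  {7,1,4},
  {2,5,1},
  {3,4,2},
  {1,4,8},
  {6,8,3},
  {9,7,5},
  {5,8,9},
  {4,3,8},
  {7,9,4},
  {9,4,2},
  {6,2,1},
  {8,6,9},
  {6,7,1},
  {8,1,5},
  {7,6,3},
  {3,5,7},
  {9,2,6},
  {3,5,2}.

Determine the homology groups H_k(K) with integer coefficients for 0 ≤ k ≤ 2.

H_0 ≅ Z,  H_1 ≅ Z^2,  H_2 ≅ Z.

K has 9 vertices, 27 edges, 18 triangles.
rank ∂_0 = 0, rank ∂_1 = 8 ⇒ b_0 = 9 − 0 − 8 = 1; all invariant factors of ∂_1 are 1 so no torsion. So H_0 ≅ Z.
rank ∂_1 = 8, rank ∂_2 = 17 ⇒ b_1 = 27 − 8 − 17 = 2; all invariant factors of ∂_2 are 1 so no torsion. So H_1 ≅ Z^2.
rank ∂_2 = 17, rank ∂_3 = 0 ⇒ b_2 = 18 − 17 − 0 = 1. So H_2 ≅ Z.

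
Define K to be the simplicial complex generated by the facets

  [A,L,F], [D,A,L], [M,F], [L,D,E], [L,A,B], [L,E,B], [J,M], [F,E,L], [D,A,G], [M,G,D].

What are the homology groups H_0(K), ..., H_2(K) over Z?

Fix the vertex order A < B < D < E < F < G < J < L < M and write every simplex with vertices in increasing order. Then dim K = 2 and the simplices of K are:

  0-simplices (9): A, B, D, E, F, G, J, L, M
  1-simplices (17): AB, AD, AF, AG, AL, BE, BL, DE, DG, DL, DM, EF, EL, FL, FM, GM, JM
  2-simplices (8): ABL, ADG, ADL, AFL, BEL, DEL, DGM, EFL

Hence C_0 ≅ Z^9, C_1 ≅ Z^17, C_2 ≅ Z^8.

∂_1: C_1 → C_0 is given by ∂[p,q] = [q] − [p]. For instance
  ∂DG = G − D.
The resulting 9×17 matrix has rank 8, and its Smith normal form has invariant factors (1,1,1,1,1,1,1,1).

Boundary ∂_2: C_2 → C_1 maps a triangle to the signed sum of its edges. For instance
  ∂ABL = BL − AL + AB,
  ∂EFL = FL − EL + EF.
As a 17×8 matrix over Z this has rank 8, with invariant factors (1,1,1,1,1,1,1,1).

Computing H_k = (kernel of ∂_k) / (image of ∂_{k+1}):

  H_0: rank C_0 − rank ∂_1 = 9 − 8 = 1, and the invariant factors of ∂_1 are all 1, so H_0 ≅ Z.
  H_1: rank ker ∂_1 − rank ∂_2 = (17 − 8) − 8 = 1, and the invariant factors of ∂_2 are all 1, so H_1 ≅ Z.
  H_2: rank ker ∂_2 − rank ∂_3 = (8 − 8) − 0 = 0, and there is no ∂_3, so H_2 ≅ 0.

H_0 = Z,  H_1 = Z,  H_2 = 0.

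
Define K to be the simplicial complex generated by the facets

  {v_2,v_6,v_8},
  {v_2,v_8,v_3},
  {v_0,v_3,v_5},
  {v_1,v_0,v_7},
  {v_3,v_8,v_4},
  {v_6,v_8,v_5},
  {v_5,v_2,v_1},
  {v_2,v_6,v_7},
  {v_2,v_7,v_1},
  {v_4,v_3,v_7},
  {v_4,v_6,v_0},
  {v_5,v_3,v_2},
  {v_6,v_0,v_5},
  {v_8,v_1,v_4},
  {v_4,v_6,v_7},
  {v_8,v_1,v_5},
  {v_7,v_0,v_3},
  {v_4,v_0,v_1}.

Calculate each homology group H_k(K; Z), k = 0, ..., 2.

H_0 ≅ Z,  H_1 ≅ Z ⊕ Z/2,  H_2 = 0.

Take the total order v_0 < v_1 < v_2 < v_3 < v_4 < v_5 < v_6 < v_7 < v_8 on the vertex set. Then K (dimension 2) consists of the simplices:

  0-simplices (9): [v_0], [v_1], [v_2], [v_3], [v_4], [v_5], [v_6], [v_7], [v_8]
  1-simplices (27): (27 of them)
  2-simplices (18): (18 of them)

Hence C_0 ≅ Z^9, C_1 ≅ Z^27, C_2 ≅ Z^18.

Boundary ∂_1: C_1 → C_0 sends each edge [p,q] (with p < q) to q − p. For instance
  ∂[v_1,v_8] = [v_8] − [v_1].
The resulting 9×27 matrix has rank 8, and its Smith normal form has invariant factors (1,1,1,1,1,1,1,1).

The boundary map ∂_2: C_2 → C_1 maps a triangle to the signed sum of its edges. For instance
  ∂[v_1,v_4,v_8] = [v_4,v_8] − [v_1,v_8] + [v_1,v_4],
  ∂[v_2,v_3,v_5] = [v_3,v_5] − [v_2,v_5] + [v_2,v_3].
The 27×18 boundary matrix has rank 18 and Smith normal form diag(1,1,1,1,1,1,1,1,1,1,1,1,1,1,1,1,1,2).

Computing H_k = (kernel of ∂_k) / (image of ∂_{k+1}):

  H_0: rank C_0 − rank ∂_1 = 9 − 8 = 1, and the invariant factors of ∂_1 are all 1, so H_0 = Z.
  H_1: rank ker ∂_1 − rank ∂_2 = (27 − 8) − 18 = 1, and ∂_2 has invariant factor 2 > 1, so H_1 = Z ⊕ Z/2.
  H_2: rank ker ∂_2 − rank ∂_3 = (18 − 18) − 0 = 0, and there is no ∂_3, so H_2 = 0.

As a check, the Euler characteristic is 9 − 27 + 18 = 0, which agrees with 1 − 1 + 0 = 0.
(K is a triangulation of the Klein bottle.)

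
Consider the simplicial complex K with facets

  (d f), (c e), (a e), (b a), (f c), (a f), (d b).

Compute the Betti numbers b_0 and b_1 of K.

Fix the vertex order a < b < c < d < e < f and write every simplex with vertices in increasing order. Then dim K = 1 and the simplices of K are:

  0-simplices (6): a, b, c, d, e, f
  1-simplices (7): ab, ae, af, bd, ce, cf, df

so the chain groups are C_0 ≅ Z^6, C_1 ≅ Z^7.

∂_1: C_1 → C_0 sends each edge [p,q] (with p < q) to q − p.
The resulting 6×7 matrix has rank 5, and its Smith normal form has invariant factors (1,1,1,1,1).

Computing H_k = (kernel of ∂_k) / (image of ∂_{k+1}):

  H_0: rank C_0 − rank ∂_1 = 6 − 5 = 1, and the invariant factors of ∂_1 are all 1, so H_0 ≅ Z.
  H_1: rank ker ∂_1 − rank ∂_2 = (7 − 5) − 0 = 2, and there is no ∂_2, so H_1 ≅ Z^2.

Hence the Betti numbers are b_0 = 1, b_1 = 2.

b_0 = 1, b_1 = 2.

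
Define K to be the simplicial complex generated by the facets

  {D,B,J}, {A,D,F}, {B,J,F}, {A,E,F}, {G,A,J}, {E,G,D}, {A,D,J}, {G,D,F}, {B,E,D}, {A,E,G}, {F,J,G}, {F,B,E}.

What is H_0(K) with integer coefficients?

K has 7 vertices, 18 edges, 12 triangles.
rank ∂_0 = 0, rank ∂_1 = 6 ⇒ b_0 = 7 − 0 − 6 = 1; all invariant factors of ∂_1 are 1 so no torsion. So H_0 ≅ Z.

H_0 = Z.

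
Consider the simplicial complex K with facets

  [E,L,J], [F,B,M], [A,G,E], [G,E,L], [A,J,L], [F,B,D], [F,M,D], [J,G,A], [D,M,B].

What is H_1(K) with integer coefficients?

Take the total order A < B < D < E < F < G < J < L < M on the vertex set. Then K (dimension 2) consists of the simplices:

  0-simplices (9): A, B, D, E, F, G, J, L, M
  1-simplices (16): AE, AG, AJ, AL, BD, BF, BM, DF, DM, EG, EJ, EL, FM, GJ, GL, JL
  2-simplices (9): AEG, AGJ, AJL, BDF, BDM, BFM, DFM, EGL, EJL

so the chain groups are C_0 ≅ Z^9, C_1 ≅ Z^16, C_2 ≅ Z^9.

Boundary ∂_1: C_1 → C_0 sends each edge [p,q] (with p < q) to q − p. For instance
  ∂AJ = J − A.
As a 9×16 matrix over Z this has rank 7, with invariant factors (1,1,1,1,1,1,1).

The boundary map ∂_2: C_2 → C_1 maps a triangle to the signed sum of its edges. For instance
  ∂BFM = FM − BM + BF,
  ∂EGL = GL − EL + EG.
As a 16×9 matrix over Z this has rank 8, with invariant factors (1,1,1,1,1,1,1,1).

From H_k ≅ ker(∂_k) / im(∂_{k+1}) we obtain:

  H_1: rank ker ∂_1 − rank ∂_2 = (16 − 7) − 8 = 1, and the invariant factors of ∂_2 are all 1, so H_1 = Z.

(K is a triangulation of the disjoint union of the 2-sphere S^2 and the Möbius band.)

H_1 ≅ Z.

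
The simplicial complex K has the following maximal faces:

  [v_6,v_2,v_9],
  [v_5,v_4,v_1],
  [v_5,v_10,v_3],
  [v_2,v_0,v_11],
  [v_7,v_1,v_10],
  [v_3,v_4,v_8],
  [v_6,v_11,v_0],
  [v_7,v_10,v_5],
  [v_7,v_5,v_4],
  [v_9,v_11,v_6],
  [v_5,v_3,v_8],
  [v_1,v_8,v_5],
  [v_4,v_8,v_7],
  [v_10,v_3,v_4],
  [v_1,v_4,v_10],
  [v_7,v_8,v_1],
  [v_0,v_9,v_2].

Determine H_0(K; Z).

Order the vertices as v_0 < v_1 < v_2 < v_3 < v_4 < v_5 < v_6 < v_7 < v_8 < v_9 < v_10 < v_11. Listing each simplex with vertices in this order, K has dimension 2 with simplices:

  0-simplices (12): [v_0], [v_1], [v_2], [v_3], [v_4], [v_5], [v_6], [v_7], [v_8], [v_9], [v_10], [v_11]
  1-simplices (28): (28 of them)
  2-simplices (17): (17 of them)

Hence C_0 ≅ Z^12, C_1 ≅ Z^28, C_2 ≅ Z^17.

Boundary ∂_1: C_1 → C_0 maps an edge to its endpoints' difference, ∂[p,q] = q − p. For instance
  ∂[v_0,v_11] = [v_11] − [v_0].
The resulting 12×28 matrix has rank 10, and its Smith normal form has invariant factors (1,1,1,1,1,1,1,1,1,1).

Boundary ∂_2: C_2 → C_1 acts by ∂[p,q,r] = [q,r] − [p,r] + [p,q]. For instance
  ∂[v_2,v_6,v_9] = [v_6,v_9] − [v_2,v_9] + [v_2,v_6],
  ∂[v_5,v_7,v_10] = [v_7,v_10] − [v_5,v_10] + [v_5,v_7].
The resulting 28×17 matrix has rank 17, and its Smith normal form has invariant factors (1,1,1,1,1,1,1,1,1,1,1,1,1,1,1,1,2).

Now H_k = ker ∂_k / im ∂_{k+1}, so:

  H_0: rank C_0 − rank ∂_1 = 12 − 10 = 2, and the invariant factors of ∂_1 are all 1, so H_0 ≅ Z^2.

H_0 = Z^2.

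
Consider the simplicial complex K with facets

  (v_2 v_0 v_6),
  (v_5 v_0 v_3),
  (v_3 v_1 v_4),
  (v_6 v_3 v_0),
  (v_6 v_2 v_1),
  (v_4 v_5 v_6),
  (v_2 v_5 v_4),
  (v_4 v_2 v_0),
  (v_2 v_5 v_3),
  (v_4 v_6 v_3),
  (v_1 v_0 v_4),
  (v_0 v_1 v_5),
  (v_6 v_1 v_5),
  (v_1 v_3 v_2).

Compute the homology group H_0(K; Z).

Fix the vertex order v_0 < v_1 < v_2 < v_3 < v_4 < v_5 < v_6 and write every simplex with vertices in increasing order. Then dim K = 2 and the simplices of K are:

  0-simplices (7): [v_0], [v_1], [v_2], [v_3], [v_4], [v_5], [v_6]
  1-simplices (21): (21 of them)
  2-simplices (14): (14 of them)

so the chain groups are C_0 ≅ Z^7, C_1 ≅ Z^21, C_2 ≅ Z^14.

The boundary map ∂_1: C_1 → C_0 sends each edge [p,q] (with p < q) to q − p. For instance
  ∂[v_0,v_6] = [v_6] − [v_0].
As a 7×21 matrix over Z this has rank 6, with invariant factors (1,1,1,1,1,1).

∂_2: C_2 → C_1 acts by ∂[p,q,r] = [q,r] − [p,r] + [p,q]. For instance
  ∂[v_3,v_4,v_6] = [v_4,v_6] − [v_3,v_6] + [v_3,v_4],
  ∂[v_1,v_2,v_6] = [v_2,v_6] − [v_1,v_6] + [v_1,v_2].
This gives a 21×14 integer matrix of rank 13; reducing to Smith normal form yields diagonal entries (1,1,1,1,1,1,1,1,1,1,1,1,1).

From H_k ≅ ker(∂_k) / im(∂_{k+1}) we obtain:

  H_0: rank C_0 − rank ∂_1 = 7 − 6 = 1, and the invariant factors of ∂_1 are all 1, so H_0 = Z.

(K is a triangulation of the torus T^2.)

H_0 = Z.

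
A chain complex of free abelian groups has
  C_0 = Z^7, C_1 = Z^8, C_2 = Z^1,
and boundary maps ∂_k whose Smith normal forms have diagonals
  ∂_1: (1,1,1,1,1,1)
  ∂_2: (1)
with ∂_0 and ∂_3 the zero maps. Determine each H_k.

H_0: b_0 = 7 − 0 − 6 = 1; torsion from ∂_1 factors > 1: none. So H_0 = Z.
H_1: b_1 = 8 − 6 − 1 = 1; torsion from ∂_2 factors > 1: none. So H_1 = Z.
H_2: b_2 = 1 − 1 − 0 = 0; torsion from ∂_3 factors > 1: none. So H_2 = 0.

H_0 = Z,  H_1 = Z,  H_2 = 0.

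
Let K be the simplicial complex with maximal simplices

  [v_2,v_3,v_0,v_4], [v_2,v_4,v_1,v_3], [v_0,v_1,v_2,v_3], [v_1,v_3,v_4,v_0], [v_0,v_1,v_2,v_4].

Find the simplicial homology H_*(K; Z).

Fix the vertex order v_0 < v_1 < v_2 < v_3 < v_4 and write every simplex with vertices in increasing order. Then dim K = 3 and the simplices of K are:

  0-simplices (5): [v_0], [v_1], [v_2], [v_3], [v_4]
  1-simplices (10): [v_0,v_1], [v_0,v_2], [v_0,v_3], [v_0,v_4], [v_1,v_2], [v_1,v_3], [v_1,v_4], [v_2,v_3], [v_2,v_4], [v_3,v_4]
  2-simplices (10): [v_0,v_1,v_2], [v_0,v_1,v_3], [v_0,v_1,v_4], [v_0,v_2,v_3], [v_0,v_2,v_4], [v_0,v_3,v_4], [v_1,v_2,v_3], [v_1,v_2,v_4], [v_1,v_3,v_4], [v_2,v_3,v_4]
  3-simplices (5): [v_0,v_1,v_2,v_3], [v_0,v_1,v_2,v_4], [v_0,v_1,v_3,v_4], [v_0,v_2,v_3,v_4], [v_1,v_2,v_3,v_4]

so the chain groups are C_0 ≅ Z^5, C_1 ≅ Z^10, C_2 ≅ Z^10, C_3 ≅ Z^5.

∂_1: C_1 → C_0 maps an edge to its endpoints' difference, ∂[p,q] = q − p. For instance
  ∂[v_0,v_3] = [v_3] − [v_0].
As a 5×10 matrix over Z this has rank 4, with invariant factors (1,1,1,1).

∂_2: C_2 → C_1 acts by ∂[p,q,r] = [q,r] − [p,r] + [p,q]. For instance
  ∂[v_1,v_2,v_3] = [v_2,v_3] − [v_1,v_3] + [v_1,v_2],
  ∂[v_1,v_3,v_4] = [v_3,v_4] − [v_1,v_4] + [v_1,v_3].
This gives a 10×10 integer matrix of rank 6; reducing to Smith normal form yields diagonal entries (1,1,1,1,1,1).

The boundary map ∂_3: C_3 → C_2 sends each 3-simplex σ to the alternating sum Σ_i (−1)^i (σ with its i-th vertex removed). For instance
  ∂[v_1,v_2,v_3,v_4] = [v_2,v_3,v_4] − [v_1,v_3,v_4] + [v_1,v_2,v_4] − [v_1,v_2,v_3],
  ∂[v_0,v_1,v_2,v_4] = [v_1,v_2,v_4] − [v_0,v_2,v_4] + [v_0,v_1,v_4] − [v_0,v_1,v_2].
As a 10×5 matrix over Z this has rank 4, with invariant factors (1,1,1,1).

Computing H_k = (kernel of ∂_k) / (image of ∂_{k+1}):

  H_0: rank C_0 − rank ∂_1 = 5 − 4 = 1, and the invariant factors of ∂_1 are all 1, so H_0 = Z.
  H_1: rank ker ∂_1 − rank ∂_2 = (10 − 4) − 6 = 0, and the invariant factors of ∂_2 are all 1, so H_1 = 0.
  H_2: rank ker ∂_2 − rank ∂_3 = (10 − 6) − 4 = 0, and the invariant factors of ∂_3 are all 1, so H_2 = 0.
  H_3: rank ker ∂_3 − rank ∂_4 = (5 − 4) − 0 = 1, and there is no ∂_4, so H_3 = Z.

H_0 = Z,  H_1 = 0,  H_2 = 0,  H_3 = Z.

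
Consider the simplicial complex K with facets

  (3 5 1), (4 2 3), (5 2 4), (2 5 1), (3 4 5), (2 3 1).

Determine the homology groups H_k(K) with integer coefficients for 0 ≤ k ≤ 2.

H_0 = Z,  H_1 = 0,  H_2 = Z.

Order the vertices as 1 < 2 < 3 < 4 < 5. Listing each simplex with vertices in this order, K has dimension 2 with simplices:

  0-simplices (5): [1], [2], [3], [4], [5]
  1-simplices (9): [1,2], [1,3], [1,5], [2,3], [2,4], [2,5], [3,4], [3,5], [4,5]
  2-simplices (6): [1,2,3], [1,2,5], [1,3,5], [2,3,4], [2,4,5], [3,4,5]

so the chain groups are C_0 ≅ Z^5, C_1 ≅ Z^9, C_2 ≅ Z^6.

The boundary map ∂_1: C_1 → C_0 sends each edge [p,q] (with p < q) to q − p. For instance
  ∂[2,5] = [5] − [2].
As a 5×9 matrix over Z this has rank 4, with invariant factors (1,1,1,1).

The boundary map ∂_2: C_2 → C_1 sends each 2-simplex [p,q,r] to [q,r] − [p,r] + [p,q]. For instance
  ∂[1,2,5] = [2,5] − [1,5] + [1,2],
  ∂[2,4,5] = [4,5] − [2,5] + [2,4].
The resulting 9×6 matrix has rank 5, and its Smith normal form has invariant factors (1,1,1,1,1).

Now H_k = ker ∂_k / im ∂_{k+1}, so:

  H_0: rank C_0 − rank ∂_1 = 5 − 4 = 1, and the invariant factors of ∂_1 are all 1, so H_0 ≅ Z.
  H_1: rank ker ∂_1 − rank ∂_2 = (9 − 4) − 5 = 0, and the invariant factors of ∂_2 are all 1, so H_1 ≅ 0.
  H_2: rank ker ∂_2 − rank ∂_3 = (6 − 5) − 0 = 1, and there is no ∂_3, so H_2 ≅ Z.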